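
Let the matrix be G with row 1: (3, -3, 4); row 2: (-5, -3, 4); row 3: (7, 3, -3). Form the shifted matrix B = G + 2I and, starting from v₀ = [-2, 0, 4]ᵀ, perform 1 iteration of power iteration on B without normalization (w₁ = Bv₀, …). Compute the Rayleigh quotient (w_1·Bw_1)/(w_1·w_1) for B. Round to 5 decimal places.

μ ≈ -6.30502

B = G + 2I has rows (5, -3, 4); (-5, -1, 4); (7, 3, -1)
w1 = Bv₀ = (5·(-2) + (-3)·0 + 4·4; (-5)·(-2) + (-1)·0 + 4·4; 7·(-2) + 3·0 + (-1)·4) = (6, 26, -18)
Bw1 = (-120, -128, 138)
w1·Bw1 = -6532; w1·w1 = 1036; μ ≈ -6532/1036 = -6.30502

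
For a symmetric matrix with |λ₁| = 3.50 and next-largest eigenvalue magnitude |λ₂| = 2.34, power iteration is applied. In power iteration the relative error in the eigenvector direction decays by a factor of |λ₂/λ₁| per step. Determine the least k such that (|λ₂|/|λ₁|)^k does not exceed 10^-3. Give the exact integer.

|λ₂/λ₁| = 2.34/3.50 = 0.66857
Need k ≥ ln(10^-3) / ln(0.66857) = -6.9078 / -0.4026 ≈ 17.157
Smallest integer k satisfying the bound: 18

18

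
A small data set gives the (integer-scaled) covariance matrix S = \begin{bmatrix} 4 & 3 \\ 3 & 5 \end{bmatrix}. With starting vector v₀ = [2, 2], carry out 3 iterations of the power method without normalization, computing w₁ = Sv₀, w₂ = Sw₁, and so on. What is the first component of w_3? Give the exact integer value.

w1 = Sv₀ = (4·2 + 3·2; 3·2 + 5·2) = (14, 16)
w2 = Sw1 = (4·14 + 3·16; 3·14 + 5·16) = (104, 122)
w3 = Sw2 = (782, 922)
The requested component of w3 is 782.

782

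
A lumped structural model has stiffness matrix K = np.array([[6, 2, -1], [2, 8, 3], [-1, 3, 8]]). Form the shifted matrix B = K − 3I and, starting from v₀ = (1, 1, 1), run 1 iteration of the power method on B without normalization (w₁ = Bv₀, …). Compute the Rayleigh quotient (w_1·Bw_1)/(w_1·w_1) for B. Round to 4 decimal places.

B = K − 3I has rows (3, 2, -1); (2, 5, 3); (-1, 3, 5)
w1 = Bv₀ = (3·1 + 2·1 + (-1)·1; 2·1 + 5·1 + 3·1; (-1)·1 + 3·1 + 5·1) = (4, 10, 7)
Bw1 = (25, 79, 61)
w1·Bw1 = 1317; w1·w1 = 165; μ ≈ 1317/165 = 7.9818

μ ≈ 7.9818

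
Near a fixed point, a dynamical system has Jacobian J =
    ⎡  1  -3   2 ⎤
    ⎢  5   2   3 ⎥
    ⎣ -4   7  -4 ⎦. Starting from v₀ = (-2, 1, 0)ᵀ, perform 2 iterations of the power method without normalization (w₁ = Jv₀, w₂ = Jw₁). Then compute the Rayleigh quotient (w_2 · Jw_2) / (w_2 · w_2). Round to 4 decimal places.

-2.4474

w1 = Jv₀ = (1·(-2) + (-3)·1 + 2·0; 5·(-2) + 2·1 + 3·0; (-4)·(-2) + 7·1 + (-4)·0) = (-5, -8, 15)
w2 = Jw1 = (1·(-5) + (-3)·(-8) + 2·15; 5·(-5) + 2·(-8) + 3·15; (-4)·(-5) + 7·(-8) + (-4)·15) = (49, 4, -96)
Jw2 = (-155, -35, 216)
w2·Jw2 = 49·(-155) + 4·(-35) + (-96)·216 = -28471; w2·w2 = 49·49 + 4·4 + (-96)·(-96) = 11633
λ ≈ -28471/11633 = -2.4474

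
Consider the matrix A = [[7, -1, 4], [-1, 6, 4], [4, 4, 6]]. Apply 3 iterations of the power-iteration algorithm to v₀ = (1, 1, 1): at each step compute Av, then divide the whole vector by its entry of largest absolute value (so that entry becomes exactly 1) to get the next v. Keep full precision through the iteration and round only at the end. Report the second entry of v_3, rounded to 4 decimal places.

0.6143

Av0 = (10.00000, 9.00000, 14.00000); divide by 14.00000 → v1 = (0.71429, 0.64286, 1.00000)
Av1 = (8.35714, 7.14286, 11.42857); divide by 11.42857 → v2 = (0.73125, 0.62500, 1.00000)
Av2 = (8.49375, 7.01875, 11.42500); divide by 11.42500 → v3 = (0.74344, 0.61433, 1.00000)
Requested entry of v3: 1123/1828 = 0.6143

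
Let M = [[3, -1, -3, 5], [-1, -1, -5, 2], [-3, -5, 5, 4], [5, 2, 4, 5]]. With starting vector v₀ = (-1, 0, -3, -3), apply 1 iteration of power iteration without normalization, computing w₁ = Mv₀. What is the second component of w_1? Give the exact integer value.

10

w1 = Mv₀ = (-9, 10, -24, -32)
The requested component of w1 is 10.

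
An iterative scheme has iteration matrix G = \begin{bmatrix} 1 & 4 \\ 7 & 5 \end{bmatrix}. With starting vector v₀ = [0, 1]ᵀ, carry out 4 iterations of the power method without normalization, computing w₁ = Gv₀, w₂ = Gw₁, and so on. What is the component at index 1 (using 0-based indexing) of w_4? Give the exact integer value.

3817

w1 = Gv₀ = (1·0 + 4·1; 7·0 + 5·1) = (4, 5)
w2 = Gw1 = (1·4 + 4·5; 7·4 + 5·5) = (24, 53)
w3 = Gw2 = (236, 433)
w4 = Gw3 = (1968, 3817)
The requested component of w4 is 3817.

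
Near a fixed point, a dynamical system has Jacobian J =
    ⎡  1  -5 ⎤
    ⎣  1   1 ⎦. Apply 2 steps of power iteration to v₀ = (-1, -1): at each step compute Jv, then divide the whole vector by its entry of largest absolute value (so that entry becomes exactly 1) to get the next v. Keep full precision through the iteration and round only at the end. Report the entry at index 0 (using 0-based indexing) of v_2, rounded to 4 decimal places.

Jv0 = (4.00000, -2.00000); divide by 4.00000 → v1 = (1.00000, -0.50000)
Jv1 = (3.50000, 0.50000); divide by 3.50000 → v2 = (1.00000, 0.14286)
Requested entry of v2: 14/14 = 1.0000

1.0000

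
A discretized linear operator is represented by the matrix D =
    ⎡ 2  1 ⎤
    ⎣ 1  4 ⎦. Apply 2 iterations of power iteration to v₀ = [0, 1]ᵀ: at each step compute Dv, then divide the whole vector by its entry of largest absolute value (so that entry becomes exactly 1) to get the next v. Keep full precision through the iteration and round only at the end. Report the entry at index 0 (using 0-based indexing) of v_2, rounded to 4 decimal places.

Dv0 = (1.00000, 4.00000); divide by 4.00000 → v1 = (0.25000, 1.00000)
Dv1 = (1.50000, 4.25000); divide by 4.25000 → v2 = (0.35294, 1.00000)
Requested entry of v2: 6/17 = 0.3529

0.3529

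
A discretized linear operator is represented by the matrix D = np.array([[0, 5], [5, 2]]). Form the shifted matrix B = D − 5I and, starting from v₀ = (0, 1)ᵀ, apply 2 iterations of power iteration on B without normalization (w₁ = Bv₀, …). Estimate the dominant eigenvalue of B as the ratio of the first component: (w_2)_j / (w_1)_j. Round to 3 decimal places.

μ ≈ -8.000

B = D − 5I has rows (-5, 5); (5, -3)
w1 = Bv₀ = ((-5)·0 + 5·1; 5·0 + (-3)·1) = (5, -3)
w2 = Bw1 = ((-5)·5 + 5·(-3); 5·5 + (-3)·(-3)) = (-40, 34)
Ratio: -40/5 = -8.000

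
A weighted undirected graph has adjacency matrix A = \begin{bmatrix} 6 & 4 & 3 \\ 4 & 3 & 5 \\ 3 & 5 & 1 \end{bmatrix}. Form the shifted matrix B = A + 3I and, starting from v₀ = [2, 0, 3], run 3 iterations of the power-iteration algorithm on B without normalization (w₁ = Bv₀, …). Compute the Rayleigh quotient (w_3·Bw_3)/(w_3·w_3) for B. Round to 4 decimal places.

B = A + 3I has rows (9, 4, 3); (4, 6, 5); (3, 5, 4)
w1 = Bv₀ = (27, 23, 18)
w2 = Bw1 = (389, 336, 268)
w3 = Bw2 = (5649, 4912, 3919)
Bw3 = (82246, 71663, 57183)
w3·Bw3 = 1040716487; w3·w3 = 71397506; μ ≈ 1040716487/71397506 = 14.5764

14.5764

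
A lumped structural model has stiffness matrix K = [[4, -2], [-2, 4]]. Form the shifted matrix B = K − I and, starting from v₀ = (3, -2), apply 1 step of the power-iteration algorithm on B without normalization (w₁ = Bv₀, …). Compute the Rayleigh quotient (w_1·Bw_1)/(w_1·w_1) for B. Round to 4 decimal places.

B = K − I has rows (3, -2); (-2, 3)
w1 = Bv₀ = (13, -12)
Bw1 = (63, -62)
w1·Bw1 = 1563; w1·w1 = 313; μ ≈ 1563/313 = 4.9936

μ ≈ 4.9936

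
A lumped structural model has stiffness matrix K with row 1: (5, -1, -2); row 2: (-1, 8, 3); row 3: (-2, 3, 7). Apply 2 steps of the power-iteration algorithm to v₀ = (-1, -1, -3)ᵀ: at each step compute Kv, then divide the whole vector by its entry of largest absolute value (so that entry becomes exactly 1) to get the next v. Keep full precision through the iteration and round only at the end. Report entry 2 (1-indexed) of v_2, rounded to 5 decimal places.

0.95146

Kv0 = (2.000000, -16.000000, -22.000000); divide by -22.000000 → v1 = (-0.090909, 0.727273, 1.000000)
Kv1 = (-3.181818, 8.909091, 9.363636); divide by 9.363636 → v2 = (-0.339806, 0.951456, 1.000000)
Requested entry of v2: -196/-206 = 0.95146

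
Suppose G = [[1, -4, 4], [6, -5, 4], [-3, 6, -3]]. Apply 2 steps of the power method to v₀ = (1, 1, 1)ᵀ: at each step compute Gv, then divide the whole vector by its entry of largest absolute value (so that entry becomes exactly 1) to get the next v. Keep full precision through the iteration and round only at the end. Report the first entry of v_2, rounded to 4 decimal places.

-0.7037

Gv0 = (1.00000, 5.00000, 0.00000); divide by 5.00000 → v1 = (0.20000, 1.00000, 0.00000)
Gv1 = (-3.80000, -3.80000, 5.40000); divide by 5.40000 → v2 = (-0.70370, -0.70370, 1.00000)
Requested entry of v2: -19/27 = -0.7037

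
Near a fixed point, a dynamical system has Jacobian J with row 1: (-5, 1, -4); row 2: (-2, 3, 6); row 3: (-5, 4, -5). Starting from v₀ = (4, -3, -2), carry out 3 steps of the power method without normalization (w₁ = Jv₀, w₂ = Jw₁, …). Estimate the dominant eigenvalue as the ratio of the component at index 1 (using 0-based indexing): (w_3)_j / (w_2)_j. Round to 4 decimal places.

w1 = Jv₀ = ((-5)·4 + 1·(-3) + (-4)·(-2); (-2)·4 + 3·(-3) + 6·(-2); (-5)·4 + 4·(-3) + (-5)·(-2)) = (-15, -29, -22)
w2 = Jw1 = ((-5)·(-15) + 1·(-29) + (-4)·(-22); (-2)·(-15) + 3·(-29) + 6·(-22); (-5)·(-15) + 4·(-29) + (-5)·(-22)) = (134, -189, 69)
w3 = Jw2 = (-1135, -421, -1771)
Ratio at component: -421 / -189 = 2.2275

2.2275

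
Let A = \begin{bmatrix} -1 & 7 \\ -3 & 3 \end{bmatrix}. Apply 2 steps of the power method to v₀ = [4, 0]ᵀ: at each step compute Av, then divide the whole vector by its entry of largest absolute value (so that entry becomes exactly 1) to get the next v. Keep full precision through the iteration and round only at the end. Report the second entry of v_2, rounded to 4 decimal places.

0.3000

Av0 = (-4.00000, -12.00000); divide by -12.00000 → v1 = (0.33333, 1.00000)
Av1 = (6.66667, 2.00000); divide by 6.66667 → v2 = (1.00000, 0.30000)
Requested entry of v2: -24/-80 = 0.3000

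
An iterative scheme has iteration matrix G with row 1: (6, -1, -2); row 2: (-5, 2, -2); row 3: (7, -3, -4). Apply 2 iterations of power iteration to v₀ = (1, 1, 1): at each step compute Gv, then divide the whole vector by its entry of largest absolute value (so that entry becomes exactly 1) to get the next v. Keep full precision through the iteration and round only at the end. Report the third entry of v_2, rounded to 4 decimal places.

1.0000

Gv0 = (3.00000, -5.00000, 0.00000); divide by -5.00000 → v1 = (-0.60000, 1.00000, 0.00000)
Gv1 = (-4.60000, 5.00000, -7.20000); divide by -7.20000 → v2 = (0.63889, -0.69444, 1.00000)
Requested entry of v2: 36/36 = 1.0000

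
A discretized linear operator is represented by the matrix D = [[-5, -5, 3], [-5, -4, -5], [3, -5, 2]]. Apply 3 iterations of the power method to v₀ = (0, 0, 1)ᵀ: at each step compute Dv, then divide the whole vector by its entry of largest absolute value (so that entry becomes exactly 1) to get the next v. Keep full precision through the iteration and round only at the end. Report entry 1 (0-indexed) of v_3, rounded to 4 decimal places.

1.0000

Dv0 = (3.00000, -5.00000, 2.00000); divide by -5.00000 → v1 = (-0.60000, 1.00000, -0.40000)
Dv1 = (-3.20000, 1.00000, -7.60000); divide by -7.60000 → v2 = (0.42105, -0.13158, 1.00000)
Dv2 = (1.55263, -6.57895, 3.92105); divide by -6.57895 → v3 = (-0.23600, 1.00000, -0.59600)
Requested entry of v3: -250/-250 = 1.0000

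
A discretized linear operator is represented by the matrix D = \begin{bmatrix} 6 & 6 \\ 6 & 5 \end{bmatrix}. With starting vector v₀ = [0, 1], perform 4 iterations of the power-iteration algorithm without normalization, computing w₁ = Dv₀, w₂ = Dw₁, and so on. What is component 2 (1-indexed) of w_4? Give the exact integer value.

8077

w1 = Dv₀ = (6·0 + 6·1; 6·0 + 5·1) = (6, 5)
w2 = Dw1 = (6·6 + 6·5; 6·6 + 5·5) = (66, 61)
w3 = Dw2 = (762, 701)
w4 = Dw3 = (8778, 8077)
The requested component of w4 is 8077.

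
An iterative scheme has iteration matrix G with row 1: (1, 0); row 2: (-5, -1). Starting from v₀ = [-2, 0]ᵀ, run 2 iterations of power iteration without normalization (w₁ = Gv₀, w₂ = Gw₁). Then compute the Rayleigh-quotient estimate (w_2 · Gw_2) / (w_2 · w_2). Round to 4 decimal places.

w1 = Gv₀ = (-2, 10)
w2 = Gw1 = (-2, 0)
Gw2 = (-2, 10)
w2·Gw2 = (-2)·(-2) + 0·10 = 4; w2·w2 = (-2)·(-2) + 0·0 = 4
λ ≈ 4/4 = 1.0000

1.0000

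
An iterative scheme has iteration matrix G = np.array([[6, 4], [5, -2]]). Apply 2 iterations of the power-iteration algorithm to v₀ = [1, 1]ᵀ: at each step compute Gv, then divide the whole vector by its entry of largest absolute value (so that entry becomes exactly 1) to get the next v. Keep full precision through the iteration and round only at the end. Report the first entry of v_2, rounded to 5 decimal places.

1.00000

Gv0 = (10.000000, 3.000000); divide by 10.000000 → v1 = (1.000000, 0.300000)
Gv1 = (7.200000, 4.400000); divide by 7.200000 → v2 = (1.000000, 0.611111)
Requested entry of v2: 72/72 = 1.00000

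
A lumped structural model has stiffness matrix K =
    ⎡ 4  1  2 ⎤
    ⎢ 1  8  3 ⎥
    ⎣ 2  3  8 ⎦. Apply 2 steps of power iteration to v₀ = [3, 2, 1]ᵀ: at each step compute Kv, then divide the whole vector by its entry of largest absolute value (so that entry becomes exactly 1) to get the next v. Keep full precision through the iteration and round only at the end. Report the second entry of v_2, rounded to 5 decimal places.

Kv0 = (16.000000, 22.000000, 20.000000); divide by 22.000000 → v1 = (0.727273, 1.000000, 0.909091)
Kv1 = (5.727273, 11.454545, 11.727273); divide by 11.727273 → v2 = (0.488372, 0.976744, 1.000000)
Requested entry of v2: 252/258 = 0.97674

0.97674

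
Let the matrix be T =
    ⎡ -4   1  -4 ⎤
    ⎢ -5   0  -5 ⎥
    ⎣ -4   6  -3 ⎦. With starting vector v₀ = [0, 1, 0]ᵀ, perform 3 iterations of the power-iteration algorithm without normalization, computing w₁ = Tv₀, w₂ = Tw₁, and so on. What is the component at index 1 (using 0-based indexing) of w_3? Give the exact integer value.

w1 = Tv₀ = ((-4)·0 + 1·1 + (-4)·0; (-5)·0 + 0·1 + (-5)·0; (-4)·0 + 6·1 + (-3)·0) = (1, 0, 6)
w2 = Tw1 = ((-4)·1 + 1·0 + (-4)·6; (-5)·1 + 0·0 + (-5)·6; (-4)·1 + 6·0 + (-3)·6) = (-28, -35, -22)
w3 = Tw2 = (165, 250, -32)
The requested component of w3 is 250.

250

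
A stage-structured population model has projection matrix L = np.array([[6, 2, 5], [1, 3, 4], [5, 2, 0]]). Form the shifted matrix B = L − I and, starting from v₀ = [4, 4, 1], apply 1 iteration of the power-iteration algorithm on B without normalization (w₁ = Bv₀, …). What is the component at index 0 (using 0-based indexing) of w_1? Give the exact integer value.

B = L − I has rows (5, 2, 5); (1, 2, 4); (5, 2, -1)
w1 = Bv₀ = (5·4 + 2·4 + 5·1; 1·4 + 2·4 + 4·1; 5·4 + 2·4 + (-1)·1) = (33, 16, 27)
Requested component of w1: 33

33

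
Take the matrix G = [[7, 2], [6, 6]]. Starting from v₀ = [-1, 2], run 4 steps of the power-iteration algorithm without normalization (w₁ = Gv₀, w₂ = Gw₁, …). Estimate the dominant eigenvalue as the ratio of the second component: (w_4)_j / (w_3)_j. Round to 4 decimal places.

w1 = Gv₀ = (7·(-1) + 2·2; 6·(-1) + 6·2) = (-3, 6)
w2 = Gw1 = (7·(-3) + 2·6; 6·(-3) + 6·6) = (-9, 18)
w3 = Gw2 = (-27, 54)
w4 = Gw3 = (-81, 162)
Ratio at component: 162 / 54 = 3.0000

λ ≈ 3.0000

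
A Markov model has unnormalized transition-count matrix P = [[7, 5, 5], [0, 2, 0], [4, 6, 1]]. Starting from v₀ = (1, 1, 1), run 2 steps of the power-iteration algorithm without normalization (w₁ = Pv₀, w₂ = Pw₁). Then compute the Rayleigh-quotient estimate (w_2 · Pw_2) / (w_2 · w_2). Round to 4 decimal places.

λ ≈ 9.5335

w1 = Pv₀ = (7·1 + 5·1 + 5·1; 0·1 + 2·1 + 0·1; 4·1 + 6·1 + 1·1) = (17, 2, 11)
w2 = Pw1 = (7·17 + 5·2 + 5·11; 0·17 + 2·2 + 0·11; 4·17 + 6·2 + 1·11) = (184, 4, 91)
Pw2 = (1763, 8, 851)
w2·Pw2 = 184·1763 + 4·8 + 91·851 = 401865; w2·w2 = 184·184 + 4·4 + 91·91 = 42153
λ ≈ 401865/42153 = 9.5335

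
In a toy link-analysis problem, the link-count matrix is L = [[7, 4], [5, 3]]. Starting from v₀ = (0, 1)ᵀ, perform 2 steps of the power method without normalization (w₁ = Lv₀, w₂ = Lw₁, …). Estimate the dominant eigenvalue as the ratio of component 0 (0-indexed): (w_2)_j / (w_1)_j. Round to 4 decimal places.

λ ≈ 10.0000

w1 = Lv₀ = (4, 3)
w2 = Lw1 = (40, 29)
Ratio at component: 40 / 4 = 10.0000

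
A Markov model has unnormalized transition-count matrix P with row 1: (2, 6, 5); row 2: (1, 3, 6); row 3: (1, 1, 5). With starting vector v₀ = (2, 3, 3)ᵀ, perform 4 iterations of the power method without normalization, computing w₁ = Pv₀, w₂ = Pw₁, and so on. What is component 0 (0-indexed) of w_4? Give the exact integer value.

25546

w1 = Pv₀ = (2·2 + 6·3 + 5·3; 1·2 + 3·3 + 6·3; 1·2 + 1·3 + 5·3) = (37, 29, 20)
w2 = Pw1 = (2·37 + 6·29 + 5·20; 1·37 + 3·29 + 6·20; 1·37 + 1·29 + 5·20) = (348, 244, 166)
w3 = Pw2 = (2990, 2076, 1422)
w4 = Pw3 = (25546, 17750, 12176)
The requested component of w4 is 25546.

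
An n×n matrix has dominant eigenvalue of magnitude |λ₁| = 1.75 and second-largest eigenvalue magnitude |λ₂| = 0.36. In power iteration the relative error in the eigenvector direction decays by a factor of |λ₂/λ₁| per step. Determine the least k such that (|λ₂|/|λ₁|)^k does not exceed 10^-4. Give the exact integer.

6

|λ₂/λ₁| = 0.36/1.75 = 0.20571
Need k ≥ ln(10^-4) / ln(0.20571) = -9.2103 / -1.5813 ≈ 5.825
Smallest integer k satisfying the bound: 6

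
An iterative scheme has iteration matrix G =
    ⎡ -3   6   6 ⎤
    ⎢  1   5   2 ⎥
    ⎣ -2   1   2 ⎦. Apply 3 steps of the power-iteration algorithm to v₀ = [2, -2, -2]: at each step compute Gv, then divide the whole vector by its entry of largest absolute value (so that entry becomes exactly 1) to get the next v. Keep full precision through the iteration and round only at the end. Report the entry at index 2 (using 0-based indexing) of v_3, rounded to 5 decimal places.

-0.05597

Gv0 = (-30.000000, -12.000000, -10.000000); divide by -30.000000 → v1 = (1.000000, 0.400000, 0.333333)
Gv1 = (1.400000, 3.666667, -0.933333); divide by 3.666667 → v2 = (0.381818, 1.000000, -0.254545)
Gv2 = (3.327273, 4.872727, -0.272727); divide by 4.872727 → v3 = (0.682836, 1.000000, -0.055970)
Requested entry of v3: 30/-536 = -0.05597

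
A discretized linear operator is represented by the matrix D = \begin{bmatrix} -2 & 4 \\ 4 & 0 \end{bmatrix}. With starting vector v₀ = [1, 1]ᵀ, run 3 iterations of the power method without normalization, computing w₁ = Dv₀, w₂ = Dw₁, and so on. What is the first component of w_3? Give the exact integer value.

8

w1 = Dv₀ = (2, 4)
w2 = Dw1 = (12, 8)
w3 = Dw2 = (8, 48)
The requested component of w3 is 8.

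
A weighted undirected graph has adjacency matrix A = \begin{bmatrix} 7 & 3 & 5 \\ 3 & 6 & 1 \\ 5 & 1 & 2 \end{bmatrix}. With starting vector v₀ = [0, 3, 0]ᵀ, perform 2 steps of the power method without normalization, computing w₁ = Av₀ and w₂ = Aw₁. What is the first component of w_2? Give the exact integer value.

w1 = Av₀ = (9, 18, 3)
w2 = Aw1 = (132, 138, 69)
The requested component of w2 is 132.

132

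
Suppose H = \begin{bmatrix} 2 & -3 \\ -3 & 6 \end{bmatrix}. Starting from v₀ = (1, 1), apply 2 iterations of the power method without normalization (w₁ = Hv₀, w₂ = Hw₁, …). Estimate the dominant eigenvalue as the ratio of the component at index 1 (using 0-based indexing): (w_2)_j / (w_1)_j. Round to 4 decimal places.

7.0000

w1 = Hv₀ = (2·1 + (-3)·1; (-3)·1 + 6·1) = (-1, 3)
w2 = Hw1 = (2·(-1) + (-3)·3; (-3)·(-1) + 6·3) = (-11, 21)
Ratio at component: 21 / 3 = 7.0000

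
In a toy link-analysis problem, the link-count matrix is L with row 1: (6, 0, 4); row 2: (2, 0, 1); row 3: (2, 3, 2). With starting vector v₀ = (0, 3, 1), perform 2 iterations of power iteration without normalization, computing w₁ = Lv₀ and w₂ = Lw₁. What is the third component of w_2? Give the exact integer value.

w1 = Lv₀ = (4, 1, 11)
w2 = Lw1 = (68, 19, 33)
The requested component of w2 is 33.

33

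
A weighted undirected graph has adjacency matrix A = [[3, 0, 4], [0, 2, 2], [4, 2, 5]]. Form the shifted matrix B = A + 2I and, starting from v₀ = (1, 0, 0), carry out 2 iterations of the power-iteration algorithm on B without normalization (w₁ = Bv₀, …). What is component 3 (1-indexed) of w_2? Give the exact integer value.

B = A + 2I has rows (5, 0, 4); (0, 4, 2); (4, 2, 7)
w1 = Bv₀ = (5·1 + 0·0 + 4·0; 0·1 + 4·0 + 2·0; 4·1 + 2·0 + 7·0) = (5, 0, 4)
w2 = Bw1 = (5·5 + 0·0 + 4·4; 0·5 + 4·0 + 2·4; 4·5 + 2·0 + 7·4) = (41, 8, 48)
Requested component of w2: 48

48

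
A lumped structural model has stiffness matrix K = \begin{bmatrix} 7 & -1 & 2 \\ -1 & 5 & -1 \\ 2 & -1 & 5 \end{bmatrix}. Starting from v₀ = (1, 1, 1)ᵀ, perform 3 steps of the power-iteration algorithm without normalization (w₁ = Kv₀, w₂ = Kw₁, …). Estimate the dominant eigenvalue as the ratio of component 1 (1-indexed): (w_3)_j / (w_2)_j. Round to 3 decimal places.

w1 = Kv₀ = (7·1 + (-1)·1 + 2·1; (-1)·1 + 5·1 + (-1)·1; 2·1 + (-1)·1 + 5·1) = (8, 3, 6)
w2 = Kw1 = (7·8 + (-1)·3 + 2·6; (-1)·8 + 5·3 + (-1)·6; 2·8 + (-1)·3 + 5·6) = (65, 1, 43)
w3 = Kw2 = (540, -103, 344)
Ratio at component: 540 / 65 = 8.308

λ ≈ 8.308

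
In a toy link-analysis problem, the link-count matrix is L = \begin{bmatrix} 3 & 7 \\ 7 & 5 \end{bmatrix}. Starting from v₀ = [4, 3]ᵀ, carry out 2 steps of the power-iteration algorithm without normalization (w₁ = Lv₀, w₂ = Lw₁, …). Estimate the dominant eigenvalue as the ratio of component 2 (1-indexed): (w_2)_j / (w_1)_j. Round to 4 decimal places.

w1 = Lv₀ = (33, 43)
w2 = Lw1 = (400, 446)
Ratio at component: 446 / 43 = 10.3721

10.3721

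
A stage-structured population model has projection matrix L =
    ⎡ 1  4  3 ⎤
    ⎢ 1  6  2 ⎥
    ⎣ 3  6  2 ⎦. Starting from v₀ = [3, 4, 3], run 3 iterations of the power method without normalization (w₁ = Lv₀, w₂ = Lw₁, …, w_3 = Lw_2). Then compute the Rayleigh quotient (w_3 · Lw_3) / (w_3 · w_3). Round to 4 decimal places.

w1 = Lv₀ = (1·3 + 4·4 + 3·3; 1·3 + 6·4 + 2·3; 3·3 + 6·4 + 2·3) = (28, 33, 39)
w2 = Lw1 = (1·28 + 4·33 + 3·39; 1·28 + 6·33 + 2·39; 3·28 + 6·33 + 2·39) = (277, 304, 360)
w3 = Lw2 = (2573, 2821, 3375)
Lw3 = (23982, 26249, 31395)
w3·Lw3 = 2573·23982 + 2821·26249 + 3375·31395 = 241712240; w3·w3 = 2573·2573 + 2821·2821 + 3375·3375 = 25968995
λ ≈ 241712240/25968995 = 9.3077

λ ≈ 9.3077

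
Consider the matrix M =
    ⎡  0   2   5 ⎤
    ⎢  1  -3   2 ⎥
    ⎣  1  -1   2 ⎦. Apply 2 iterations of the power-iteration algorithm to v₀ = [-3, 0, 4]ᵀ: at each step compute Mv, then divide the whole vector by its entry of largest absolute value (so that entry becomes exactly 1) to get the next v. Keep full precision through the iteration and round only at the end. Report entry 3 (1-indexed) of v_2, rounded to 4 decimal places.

0.7143

Mv0 = (20.00000, 5.00000, 5.00000); divide by 20.00000 → v1 = (1.00000, 0.25000, 0.25000)
Mv1 = (1.75000, 0.75000, 1.25000); divide by 1.75000 → v2 = (1.00000, 0.42857, 0.71429)
Requested entry of v2: 25/35 = 0.7143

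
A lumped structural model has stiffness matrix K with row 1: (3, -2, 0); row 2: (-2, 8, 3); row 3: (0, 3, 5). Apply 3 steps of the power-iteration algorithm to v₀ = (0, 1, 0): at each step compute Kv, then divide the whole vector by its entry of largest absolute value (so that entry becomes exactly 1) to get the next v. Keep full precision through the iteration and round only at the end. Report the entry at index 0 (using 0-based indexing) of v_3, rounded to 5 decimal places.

Kv0 = (-2.000000, 8.000000, 3.000000); divide by 8.000000 → v1 = (-0.250000, 1.000000, 0.375000)
Kv1 = (-2.750000, 9.625000, 4.875000); divide by 9.625000 → v2 = (-0.285714, 1.000000, 0.506494)
Kv2 = (-2.857143, 10.090909, 5.532468); divide by 10.090909 → v3 = (-0.283140, 1.000000, 0.548263)
Requested entry of v3: -220/777 = -0.28314

-0.28314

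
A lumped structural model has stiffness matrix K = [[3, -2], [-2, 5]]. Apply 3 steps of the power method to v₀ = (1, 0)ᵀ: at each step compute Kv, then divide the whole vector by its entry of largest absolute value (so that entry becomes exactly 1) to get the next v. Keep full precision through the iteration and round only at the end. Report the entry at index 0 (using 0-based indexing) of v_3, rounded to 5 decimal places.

-0.66981

Kv0 = (3.000000, -2.000000); divide by 3.000000 → v1 = (1.000000, -0.666667)
Kv1 = (4.333333, -5.333333); divide by -5.333333 → v2 = (-0.812500, 1.000000)
Kv2 = (-4.437500, 6.625000); divide by 6.625000 → v3 = (-0.669811, 1.000000)
Requested entry of v3: 71/-106 = -0.66981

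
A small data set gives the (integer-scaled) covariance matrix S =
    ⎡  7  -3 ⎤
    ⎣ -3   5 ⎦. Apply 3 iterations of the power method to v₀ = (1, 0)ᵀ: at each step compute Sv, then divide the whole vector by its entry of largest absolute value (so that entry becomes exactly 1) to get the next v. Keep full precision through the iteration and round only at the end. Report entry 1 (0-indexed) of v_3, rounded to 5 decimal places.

-0.68872

Sv0 = (7.000000, -3.000000); divide by 7.000000 → v1 = (1.000000, -0.428571)
Sv1 = (8.285714, -5.142857); divide by 8.285714 → v2 = (1.000000, -0.620690)
Sv2 = (8.862069, -6.103448); divide by 8.862069 → v3 = (1.000000, -0.688716)
Requested entry of v3: -354/514 = -0.68872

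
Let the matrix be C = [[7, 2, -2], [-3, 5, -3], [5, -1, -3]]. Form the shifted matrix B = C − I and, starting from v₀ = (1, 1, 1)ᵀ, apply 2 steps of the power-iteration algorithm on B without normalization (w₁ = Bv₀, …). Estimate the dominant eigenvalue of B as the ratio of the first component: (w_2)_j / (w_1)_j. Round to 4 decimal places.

5.3333

B = C − I has rows (6, 2, -2); (-3, 4, -3); (5, -1, -4)
w1 = Bv₀ = (6·1 + 2·1 + (-2)·1; (-3)·1 + 4·1 + (-3)·1; 5·1 + (-1)·1 + (-4)·1) = (6, -2, 0)
w2 = Bw1 = (6·6 + 2·(-2) + (-2)·0; (-3)·6 + 4·(-2) + (-3)·0; 5·6 + (-1)·(-2) + (-4)·0) = (32, -26, 32)
Ratio: 32/6 = 5.3333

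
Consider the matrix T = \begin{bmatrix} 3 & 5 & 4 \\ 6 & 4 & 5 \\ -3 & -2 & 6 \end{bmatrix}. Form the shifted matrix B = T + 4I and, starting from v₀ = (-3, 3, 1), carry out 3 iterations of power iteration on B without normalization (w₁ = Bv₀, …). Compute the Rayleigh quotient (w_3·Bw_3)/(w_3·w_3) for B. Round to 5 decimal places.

B = T + 4I has rows (7, 5, 4); (6, 8, 5); (-3, -2, 10)
w1 = Bv₀ = (7·(-3) + 5·3 + 4·1; 6·(-3) + 8·3 + 5·1; (-3)·(-3) + (-2)·3 + 10·1) = (-2, 11, 13)
w2 = Bw1 = (7·(-2) + 5·11 + 4·13; 6·(-2) + 8·11 + 5·13; (-3)·(-2) + (-2)·11 + 10·13) = (93, 141, 114)
w3 = Bw2 = (1812, 2256, 579)
Bw3 = (26280, 31815, -4158)
w3·Bw3 = 116986518; w3·w3 = 8708121; μ ≈ 116986518/8708121 = 13.43419

μ ≈ 13.43419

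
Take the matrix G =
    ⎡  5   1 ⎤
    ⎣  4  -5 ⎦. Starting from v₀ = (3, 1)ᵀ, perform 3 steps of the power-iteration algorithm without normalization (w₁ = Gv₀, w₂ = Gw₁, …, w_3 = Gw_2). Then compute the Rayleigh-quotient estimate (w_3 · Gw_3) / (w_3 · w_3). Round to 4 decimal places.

w1 = Gv₀ = (5·3 + 1·1; 4·3 + (-5)·1) = (16, 7)
w2 = Gw1 = (5·16 + 1·7; 4·16 + (-5)·7) = (87, 29)
w3 = Gw2 = (464, 203)
Gw3 = (2523, 841)
w3·Gw3 = 464·2523 + 203·841 = 1341395; w3·w3 = 464·464 + 203·203 = 256505
λ ≈ 1341395/256505 = 5.2295

λ ≈ 5.2295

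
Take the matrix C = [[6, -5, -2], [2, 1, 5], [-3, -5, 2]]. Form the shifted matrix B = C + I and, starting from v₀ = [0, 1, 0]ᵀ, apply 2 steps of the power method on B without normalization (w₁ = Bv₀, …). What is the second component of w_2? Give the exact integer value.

B = C + I has rows (7, -5, -2); (2, 2, 5); (-3, -5, 3)
w1 = Bv₀ = (7·0 + (-5)·1 + (-2)·0; 2·0 + 2·1 + 5·0; (-3)·0 + (-5)·1 + 3·0) = (-5, 2, -5)
w2 = Bw1 = (7·(-5) + (-5)·2 + (-2)·(-5); 2·(-5) + 2·2 + 5·(-5); (-3)·(-5) + (-5)·2 + 3·(-5)) = (-35, -31, -10)
Requested component of w2: -31

-31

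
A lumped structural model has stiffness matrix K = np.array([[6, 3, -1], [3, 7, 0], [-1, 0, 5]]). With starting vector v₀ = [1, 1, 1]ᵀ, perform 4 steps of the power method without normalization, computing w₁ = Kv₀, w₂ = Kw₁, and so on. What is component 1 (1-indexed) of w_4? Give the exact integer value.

6938

w1 = Kv₀ = (6·1 + 3·1 + (-1)·1; 3·1 + 7·1 + 0·1; (-1)·1 + 0·1 + 5·1) = (8, 10, 4)
w2 = Kw1 = (6·8 + 3·10 + (-1)·4; 3·8 + 7·10 + 0·4; (-1)·8 + 0·10 + 5·4) = (74, 94, 12)
w3 = Kw2 = (714, 880, -14)
w4 = Kw3 = (6938, 8302, -784)
The requested component of w4 is 6938.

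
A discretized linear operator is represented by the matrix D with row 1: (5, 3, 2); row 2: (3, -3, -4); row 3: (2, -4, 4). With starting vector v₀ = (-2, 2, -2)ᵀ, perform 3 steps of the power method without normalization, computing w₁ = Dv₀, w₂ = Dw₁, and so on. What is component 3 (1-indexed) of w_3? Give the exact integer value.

w1 = Dv₀ = (-8, -4, -20)
w2 = Dw1 = (-92, 68, -80)
w3 = Dw2 = (-416, -160, -776)
The requested component of w3 is -776.

-776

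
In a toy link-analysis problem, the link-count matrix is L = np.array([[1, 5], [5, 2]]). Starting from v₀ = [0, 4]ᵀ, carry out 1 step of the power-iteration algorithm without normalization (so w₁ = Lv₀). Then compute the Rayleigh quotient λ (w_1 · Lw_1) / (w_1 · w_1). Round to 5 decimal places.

λ ≈ 4.58621

w1 = Lv₀ = (1·0 + 5·4; 5·0 + 2·4) = (20, 8)
Lw1 = (60, 116)
w1·Lw1 = 20·60 + 8·116 = 2128; w1·w1 = 20·20 + 8·8 = 464
λ ≈ 2128/464 = 4.58621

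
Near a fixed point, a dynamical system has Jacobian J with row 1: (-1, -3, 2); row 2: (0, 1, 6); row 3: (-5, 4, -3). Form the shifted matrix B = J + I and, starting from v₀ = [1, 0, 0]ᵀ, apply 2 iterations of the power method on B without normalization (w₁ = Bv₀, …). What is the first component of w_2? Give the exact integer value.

B = J + I has rows (0, -3, 2); (0, 2, 6); (-5, 4, -2)
w1 = Bv₀ = (0·1 + (-3)·0 + 2·0; 0·1 + 2·0 + 6·0; (-5)·1 + 4·0 + (-2)·0) = (0, 0, -5)
w2 = Bw1 = (0·0 + (-3)·0 + 2·(-5); 0·0 + 2·0 + 6·(-5); (-5)·0 + 4·0 + (-2)·(-5)) = (-10, -30, 10)
Requested component of w2: -10

-10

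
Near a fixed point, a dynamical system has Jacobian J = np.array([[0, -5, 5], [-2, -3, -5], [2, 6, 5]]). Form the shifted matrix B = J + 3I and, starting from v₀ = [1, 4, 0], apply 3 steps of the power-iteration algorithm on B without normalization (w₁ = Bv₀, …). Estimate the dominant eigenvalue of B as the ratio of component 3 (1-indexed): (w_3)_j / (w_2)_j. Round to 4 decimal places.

5.5432

B = J + 3I has rows (3, -5, 5); (-2, 0, -5); (2, 6, 8)
w1 = Bv₀ = (3·1 + (-5)·4 + 5·0; (-2)·1 + 0·4 + (-5)·0; 2·1 + 6·4 + 8·0) = (-17, -2, 26)
w2 = Bw1 = (3·(-17) + (-5)·(-2) + 5·26; (-2)·(-17) + 0·(-2) + (-5)·26; 2·(-17) + 6·(-2) + 8·26) = (89, -96, 162)
w3 = Bw2 = (1557, -988, 898)
Ratio: 898/162 = 5.5432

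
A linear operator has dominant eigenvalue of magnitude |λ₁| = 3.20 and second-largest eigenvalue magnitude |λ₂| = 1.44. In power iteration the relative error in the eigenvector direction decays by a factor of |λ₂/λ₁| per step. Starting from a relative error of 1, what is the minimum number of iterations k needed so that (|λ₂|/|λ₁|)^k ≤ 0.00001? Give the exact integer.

15

|λ₂/λ₁| = 1.44/3.20 = 0.45000
Need k ≥ ln(0.00001) / ln(0.45000) = -11.5129 / -0.7985 ≈ 14.418
Smallest integer k satisfying the bound: 15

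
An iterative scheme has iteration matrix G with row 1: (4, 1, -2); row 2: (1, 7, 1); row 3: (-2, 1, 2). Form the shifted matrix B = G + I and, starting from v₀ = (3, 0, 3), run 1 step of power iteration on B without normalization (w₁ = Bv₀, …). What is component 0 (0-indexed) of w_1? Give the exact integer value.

9

B = G + I has rows (5, 1, -2); (1, 8, 1); (-2, 1, 3)
w1 = Bv₀ = (5·3 + 1·0 + (-2)·3; 1·3 + 8·0 + 1·3; (-2)·3 + 1·0 + 3·3) = (9, 6, 3)
Requested component of w1: 9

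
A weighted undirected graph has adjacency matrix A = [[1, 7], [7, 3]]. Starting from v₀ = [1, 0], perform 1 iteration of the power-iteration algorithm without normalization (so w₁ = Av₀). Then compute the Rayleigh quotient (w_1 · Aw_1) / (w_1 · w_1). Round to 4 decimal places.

4.9200

w1 = Av₀ = (1·1 + 7·0; 7·1 + 3·0) = (1, 7)
Aw1 = (50, 28)
w1·Aw1 = 1·50 + 7·28 = 246; w1·w1 = 1·1 + 7·7 = 50
λ ≈ 246/50 = 4.9200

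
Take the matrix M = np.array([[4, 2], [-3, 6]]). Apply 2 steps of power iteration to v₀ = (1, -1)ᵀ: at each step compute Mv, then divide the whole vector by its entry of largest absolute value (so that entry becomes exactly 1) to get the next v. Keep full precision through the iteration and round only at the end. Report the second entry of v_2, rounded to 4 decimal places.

Mv0 = (2.00000, -9.00000); divide by -9.00000 → v1 = (-0.22222, 1.00000)
Mv1 = (1.11111, 6.66667); divide by 6.66667 → v2 = (0.16667, 1.00000)
Requested entry of v2: -60/-60 = 1.0000

1.0000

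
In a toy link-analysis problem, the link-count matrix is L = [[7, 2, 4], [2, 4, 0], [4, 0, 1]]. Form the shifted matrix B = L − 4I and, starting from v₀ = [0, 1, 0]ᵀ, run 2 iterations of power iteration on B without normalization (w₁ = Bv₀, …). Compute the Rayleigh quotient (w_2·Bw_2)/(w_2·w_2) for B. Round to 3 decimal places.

μ ≈ 3.414

B = L − 4I has rows (3, 2, 4); (2, 0, 0); (4, 0, -3)
w1 = Bv₀ = (3·0 + 2·1 + 4·0; 2·0 + 0·1 + 0·0; 4·0 + 0·1 + (-3)·0) = (2, 0, 0)
w2 = Bw1 = (3·2 + 2·0 + 4·0; 2·2 + 0·0 + 0·0; 4·2 + 0·0 + (-3)·0) = (6, 4, 8)
Bw2 = (58, 12, 0)
w2·Bw2 = 396; w2·w2 = 116; μ ≈ 396/116 = 3.414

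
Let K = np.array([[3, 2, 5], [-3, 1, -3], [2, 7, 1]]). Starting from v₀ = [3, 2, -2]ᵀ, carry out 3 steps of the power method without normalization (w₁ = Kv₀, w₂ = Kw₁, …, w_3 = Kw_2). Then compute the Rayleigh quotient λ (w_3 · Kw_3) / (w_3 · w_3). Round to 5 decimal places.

w1 = Kv₀ = (3·3 + 2·2 + 5·(-2); (-3)·3 + 1·2 + (-3)·(-2); 2·3 + 7·2 + 1·(-2)) = (3, -1, 18)
w2 = Kw1 = (3·3 + 2·(-1) + 5·18; (-3)·3 + 1·(-1) + (-3)·18; 2·3 + 7·(-1) + 1·18) = (97, -64, 17)
w3 = Kw2 = (248, -406, -237)
Kw3 = (-1253, -439, -2583)
w3·Kw3 = 248·(-1253) + (-406)·(-439) + (-237)·(-2583) = 479661; w3·w3 = 248·248 + (-406)·(-406) + (-237)·(-237) = 282509
λ ≈ 479661/282509 = 1.69786

λ ≈ 1.69786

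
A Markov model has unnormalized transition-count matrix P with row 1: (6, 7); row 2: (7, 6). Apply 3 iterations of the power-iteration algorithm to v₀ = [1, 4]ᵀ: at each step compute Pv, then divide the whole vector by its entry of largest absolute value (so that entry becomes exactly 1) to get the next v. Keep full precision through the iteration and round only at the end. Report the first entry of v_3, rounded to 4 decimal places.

1.0000

Pv0 = (34.00000, 31.00000); divide by 34.00000 → v1 = (1.00000, 0.91176)
Pv1 = (12.38235, 12.47059); divide by 12.47059 → v2 = (0.99292, 1.00000)
Pv2 = (12.95755, 12.95047); divide by 12.95755 → v3 = (1.00000, 0.99945)
Requested entry of v3: 5494/5494 = 1.0000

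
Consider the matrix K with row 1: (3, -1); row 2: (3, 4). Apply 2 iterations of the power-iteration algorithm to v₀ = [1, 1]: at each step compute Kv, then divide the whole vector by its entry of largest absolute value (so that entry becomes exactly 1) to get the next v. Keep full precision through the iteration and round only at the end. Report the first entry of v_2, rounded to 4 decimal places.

Kv0 = (2.00000, 7.00000); divide by 7.00000 → v1 = (0.28571, 1.00000)
Kv1 = (-0.14286, 4.85714); divide by 4.85714 → v2 = (-0.02941, 1.00000)
Requested entry of v2: -1/34 = -0.0294

-0.0294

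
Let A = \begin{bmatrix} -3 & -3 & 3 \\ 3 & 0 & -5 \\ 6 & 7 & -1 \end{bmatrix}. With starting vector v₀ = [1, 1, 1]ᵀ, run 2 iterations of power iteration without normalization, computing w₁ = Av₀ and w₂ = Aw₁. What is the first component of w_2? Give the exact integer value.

51

w1 = Av₀ = (-3, -2, 12)
w2 = Aw1 = (51, -69, -44)
The requested component of w2 is 51.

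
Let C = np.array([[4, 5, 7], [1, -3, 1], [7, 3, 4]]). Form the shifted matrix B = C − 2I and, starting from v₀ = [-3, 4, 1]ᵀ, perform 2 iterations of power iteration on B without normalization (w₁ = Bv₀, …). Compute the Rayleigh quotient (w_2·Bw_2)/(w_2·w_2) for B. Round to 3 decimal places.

B = C − 2I has rows (2, 5, 7); (1, -5, 1); (7, 3, 2)
w1 = Bv₀ = (2·(-3) + 5·4 + 7·1; 1·(-3) + (-5)·4 + 1·1; 7·(-3) + 3·4 + 2·1) = (21, -22, -7)
w2 = Bw1 = (2·21 + 5·(-22) + 7·(-7); 1·21 + (-5)·(-22) + 1·(-7); 7·21 + 3·(-22) + 2·(-7)) = (-117, 124, 67)
Bw2 = (855, -670, -313)
w2·Bw2 = -204086; w2·w2 = 33554; μ ≈ -204086/33554 = -6.082

μ ≈ -6.082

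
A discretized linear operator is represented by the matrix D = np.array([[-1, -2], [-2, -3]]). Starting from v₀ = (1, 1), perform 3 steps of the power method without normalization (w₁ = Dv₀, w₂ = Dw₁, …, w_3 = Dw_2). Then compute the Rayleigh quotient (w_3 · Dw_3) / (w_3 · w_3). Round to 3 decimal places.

-4.236

w1 = Dv₀ = ((-1)·1 + (-2)·1; (-2)·1 + (-3)·1) = (-3, -5)
w2 = Dw1 = ((-1)·(-3) + (-2)·(-5); (-2)·(-3) + (-3)·(-5)) = (13, 21)
w3 = Dw2 = (-55, -89)
Dw3 = (233, 377)
w3·Dw3 = (-55)·233 + (-89)·377 = -46368; w3·w3 = (-55)·(-55) + (-89)·(-89) = 10946
λ ≈ -46368/10946 = -4.236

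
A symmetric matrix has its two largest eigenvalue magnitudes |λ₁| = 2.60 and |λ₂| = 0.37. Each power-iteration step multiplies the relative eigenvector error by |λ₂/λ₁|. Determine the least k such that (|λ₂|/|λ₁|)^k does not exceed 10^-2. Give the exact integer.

|λ₂/λ₁| = 0.37/2.60 = 0.14231
Need k ≥ ln(10^-2) / ln(0.14231) = -4.6052 / -1.9498 ≈ 2.362
Smallest integer k satisfying the bound: 3

3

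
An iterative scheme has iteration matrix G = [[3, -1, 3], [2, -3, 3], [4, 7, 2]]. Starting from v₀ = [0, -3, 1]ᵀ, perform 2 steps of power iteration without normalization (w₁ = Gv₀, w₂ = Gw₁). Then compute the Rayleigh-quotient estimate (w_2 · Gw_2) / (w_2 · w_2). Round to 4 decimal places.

w1 = Gv₀ = (3·0 + (-1)·(-3) + 3·1; 2·0 + (-3)·(-3) + 3·1; 4·0 + 7·(-3) + 2·1) = (6, 12, -19)
w2 = Gw1 = (3·6 + (-1)·12 + 3·(-19); 2·6 + (-3)·12 + 3·(-19); 4·6 + 7·12 + 2·(-19)) = (-51, -81, 70)
Gw2 = (138, 351, -631)
w2·Gw2 = (-51)·138 + (-81)·351 + 70·(-631) = -79639; w2·w2 = (-51)·(-51) + (-81)·(-81) + 70·70 = 14062
λ ≈ -79639/14062 = -5.6634

-5.6634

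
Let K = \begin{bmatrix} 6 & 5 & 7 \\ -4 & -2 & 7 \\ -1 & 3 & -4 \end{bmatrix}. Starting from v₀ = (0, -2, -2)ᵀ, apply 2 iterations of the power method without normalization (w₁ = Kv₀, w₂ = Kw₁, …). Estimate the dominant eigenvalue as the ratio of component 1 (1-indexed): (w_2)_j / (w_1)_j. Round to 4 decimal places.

w1 = Kv₀ = (-24, -10, 2)
w2 = Kw1 = (-180, 130, -14)
Ratio at component: -180 / -24 = 7.5000

λ ≈ 7.5000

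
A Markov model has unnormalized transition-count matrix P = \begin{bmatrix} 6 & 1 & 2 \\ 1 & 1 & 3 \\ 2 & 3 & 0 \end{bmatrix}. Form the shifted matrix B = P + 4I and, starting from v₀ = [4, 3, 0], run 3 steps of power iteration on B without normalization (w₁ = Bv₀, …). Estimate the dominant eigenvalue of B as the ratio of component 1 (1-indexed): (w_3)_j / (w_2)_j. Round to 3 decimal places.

μ ≈ 11.265

B = P + 4I has rows (10, 1, 2); (1, 5, 3); (2, 3, 4)
w1 = Bv₀ = (10·4 + 1·3 + 2·0; 1·4 + 5·3 + 3·0; 2·4 + 3·3 + 4·0) = (43, 19, 17)
w2 = Bw1 = (10·43 + 1·19 + 2·17; 1·43 + 5·19 + 3·17; 2·43 + 3·19 + 4·17) = (483, 189, 211)
w3 = Bw2 = (5441, 2061, 2377)
Ratio: 5441/483 = 11.265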